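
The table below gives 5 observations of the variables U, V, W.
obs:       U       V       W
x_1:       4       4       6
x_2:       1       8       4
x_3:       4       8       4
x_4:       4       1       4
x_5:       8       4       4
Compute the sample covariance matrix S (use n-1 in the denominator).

Step 1 — column means:
  mean(U) = (4 + 1 + 4 + 4 + 8) / 5 = 21/5 = 4.2
  mean(V) = (4 + 8 + 8 + 1 + 4) / 5 = 25/5 = 5
  mean(W) = (6 + 4 + 4 + 4 + 4) / 5 = 22/5 = 4.4

Step 2 — sample covariance S[i,j] = (1/(n-1)) · Σ_k (x_{k,i} - mean_i) · (x_{k,j} - mean_j), with n-1 = 4.
  S[U,U] = ((-0.2)·(-0.2) + (-3.2)·(-3.2) + (-0.2)·(-0.2) + (-0.2)·(-0.2) + (3.8)·(3.8)) / 4 = 24.8/4 = 6.2
  S[U,V] = ((-0.2)·(-1) + (-3.2)·(3) + (-0.2)·(3) + (-0.2)·(-4) + (3.8)·(-1)) / 4 = -13/4 = -3.25
  S[U,W] = ((-0.2)·(1.6) + (-3.2)·(-0.4) + (-0.2)·(-0.4) + (-0.2)·(-0.4) + (3.8)·(-0.4)) / 4 = -0.4/4 = -0.1
  S[V,V] = ((-1)·(-1) + (3)·(3) + (3)·(3) + (-4)·(-4) + (-1)·(-1)) / 4 = 36/4 = 9
  S[V,W] = ((-1)·(1.6) + (3)·(-0.4) + (3)·(-0.4) + (-4)·(-0.4) + (-1)·(-0.4)) / 4 = -2/4 = -0.5
  S[W,W] = ((1.6)·(1.6) + (-0.4)·(-0.4) + (-0.4)·(-0.4) + (-0.4)·(-0.4) + (-0.4)·(-0.4)) / 4 = 3.2/4 = 0.8

S is symmetric (S[j,i] = S[i,j]). Assembling:

S = [[6.2, -3.25, -0.1],
 [-3.25, 9, -0.5],
 [-0.1, -0.5, 0.8]]


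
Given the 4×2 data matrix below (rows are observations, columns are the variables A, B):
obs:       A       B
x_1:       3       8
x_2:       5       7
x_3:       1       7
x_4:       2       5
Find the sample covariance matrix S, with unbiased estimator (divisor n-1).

Step 1 — column means:
  mean(A) = (3 + 5 + 1 + 2) / 4 = 11/4 = 2.75
  mean(B) = (8 + 7 + 7 + 5) / 4 = 27/4 = 6.75

Step 2 — sample covariance S[i,j] = (1/(n-1)) · Σ_k (x_{k,i} - mean_i) · (x_{k,j} - mean_j), with n-1 = 3.
  S[A,A] = ((0.25)·(0.25) + (2.25)·(2.25) + (-1.75)·(-1.75) + (-0.75)·(-0.75)) / 3 = 8.75/3 = 2.9167
  S[A,B] = ((0.25)·(1.25) + (2.25)·(0.25) + (-1.75)·(0.25) + (-0.75)·(-1.75)) / 3 = 1.75/3 = 0.5833
  S[B,B] = ((1.25)·(1.25) + (0.25)·(0.25) + (0.25)·(0.25) + (-1.75)·(-1.75)) / 3 = 4.75/3 = 1.5833

S is symmetric (S[j,i] = S[i,j]). Assembling:

S = [[2.9167, 0.5833],
 [0.5833, 1.5833]]


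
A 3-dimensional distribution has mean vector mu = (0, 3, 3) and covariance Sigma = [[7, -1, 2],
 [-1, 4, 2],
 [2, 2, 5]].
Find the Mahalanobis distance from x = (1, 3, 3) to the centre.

Step 1 — centre the observation: (x - mu) = (1, 0, 0).

Step 2 — invert Sigma (cofactor / det for 3×3, or solve directly):
  Sigma^{-1} = [[0.1928, 0.1084, -0.1205],
 [0.1084, 0.3735, -0.1928],
 [-0.1205, -0.1928, 0.3253]].

Step 3 — form the quadratic (x - mu)^T · Sigma^{-1} · (x - mu):
  Sigma^{-1} · (x - mu) = (0.1928, 0.1084, -0.1205).
  (x - mu)^T · [Sigma^{-1} · (x - mu)] = (1)·(0.1928) + (0)·(0.1084) + (0)·(-0.1205) = 0.1928.

Step 4 — take square root: d = √(0.1928) ≈ 0.4391.

d(x, mu) = √(0.1928) ≈ 0.4391


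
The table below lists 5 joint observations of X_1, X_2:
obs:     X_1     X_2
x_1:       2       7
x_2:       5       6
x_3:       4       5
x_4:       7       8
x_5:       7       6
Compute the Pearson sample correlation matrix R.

Step 1 — column means:
  mean(X_1) = (2 + 5 + 4 + 7 + 7) / 5 = 25/5 = 5
  mean(X_2) = (7 + 6 + 5 + 8 + 6) / 5 = 32/5 = 6.4

Step 2 — sample variances and covariances s[i,j] = (1/(n-1)) · Σ_k (x_{k,i} - mean_i) · (x_{k,j} - mean_j), with n-1 = 4:
  s[X_1,X_1] = ((-3)·(-3) + (0)·(0) + (-1)·(-1) + (2)·(2) + (2)·(2)) / 4 = 18/4 = 4.5
  s[X_1,X_2] = ((-3)·(0.6) + (0)·(-0.4) + (-1)·(-1.4) + (2)·(1.6) + (2)·(-0.4)) / 4 = 2/4 = 0.5
  s[X_2,X_2] = ((0.6)·(0.6) + (-0.4)·(-0.4) + (-1.4)·(-1.4) + (1.6)·(1.6) + (-0.4)·(-0.4)) / 4 = 5.2/4 = 1.3
  Sample standard deviations s_i = √(s[i,i]):
  s(X_1) = √(4.5) = 2.1213
  s(X_2) = √(1.3) = 1.1402

Step 3 — r_{ij} = s_{ij} / (s_i · s_j):
  r[X_1,X_1] = 1 (diagonal).
  r[X_1,X_2] = 0.5 / (2.1213 · 1.1402) = 0.5 / 2.4187 = 0.2067
  r[X_2,X_2] = 1 (diagonal).

R is symmetric with unit diagonal. Assembling:

R = [[1, 0.2067],
 [0.2067, 1]]


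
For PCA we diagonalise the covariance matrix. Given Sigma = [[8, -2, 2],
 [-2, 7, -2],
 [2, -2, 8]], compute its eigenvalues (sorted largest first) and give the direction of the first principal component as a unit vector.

Step 1 — characteristic polynomial p(λ) = det(λI - Sigma) = λ³ - tr·λ² + c_1·λ - det, where tr = trace, c_1 = sum of the principal 2×2 minors, det = det(Sigma):
  tr = 8 + 7 + 8 = 23,
  c_1 = (8·7 - (-2)²) + (8·8 - (2)²) + (7·8 - (-2)²) = 52 + 60 + 52 = 164,
  det = 8·(7·8 - (-2)²) - (-2)·((-2)·8 - (-2)·(2)) + (2)·((-2)·(-2) - 7·(2)) = 8·(52) - (-2)·(-12) + (2)·(-10) = 372.
  So p(λ) = λ³ - 23λ² + 164λ - 372.
Step 2 — look for an integer root (rational root theorem: any rational root is an integer divisor of 372). Testing λ = 6:
  p(6) = 216 - 828 + 984 - 372 = 0  ✓
  Dividing out (λ - 6): p(λ) = (λ - 6)(λ² - 17λ + 62).
Step 3 — remaining eigenvalues from the quadratic λ² - 17λ + 62 = 0:
  Δ = 17² - 4·62 = 289 - 248 = 41,  λ = (17 ± √41)/2 = (17 ± 6.4031)/2 ≈ 11.7016 or 5.2984.
  Sorted: λ_1 = 11.7016,  λ_2 = 6,  λ_3 = 5.2984  (check: sum = 23 = tr ✓).

Step 4 — unit eigenvector for λ_1 ≈ 11.7016: v spans the null space of (Sigma - λ_1 I), whose rows are
  r_1 = (-3.7016, -2, 2),  r_2 = (-2, -4.7016, -2),  r_3 = (2, -2, -3.7016).
  v is orthogonal to every row, so take v ∝ r_1 × r_2 = ((-2)·(-2) - (2)·(-4.7016), (2)·(-2) - (-3.7016)·(-2), (-3.7016)·(-4.7016) - (-2)·(-2)) ≈ (13.4031, -11.4031, 13.4031).
  Let u = (13.4031, -11.4031, 13.4031).
  ||u|| = √((13.4031)² + (-11.4031)² + (13.4031)²) = √(489.3187) ≈ 22.1205,  v_1 = u/||u|| ≈ (0.6059, -0.5155, 0.6059) (||v_1|| = 1).

λ_1 = 11.7016,  λ_2 = 6,  λ_3 = 5.2984;  v_1 ≈ (0.6059, -0.5155, 0.6059)


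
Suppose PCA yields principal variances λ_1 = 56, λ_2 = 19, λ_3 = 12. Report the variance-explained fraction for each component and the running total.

Step 1 — total variance = trace(Sigma) = Σ λ_i = 56 + 19 + 12 = 87.

Step 2 — fraction explained by component i = λ_i / Σ λ:
  PC1: 56/87 = 0.6437
  PC2: 19/87 = 0.2184
  PC3: 12/87 = 0.1379

Step 3 — cumulative fraction after k components = (λ_1 + ... + λ_k) / Σ λ:
  k = 1: 56/87 = 0.6437
  k = 2: (56 + 19)/87 = 75/87 = 0.8621
  k = 3: (56 + 19 + 12)/87 = 87/87 = 1

Summary (fraction, with percent):

explained: PC1 0.6437 (64.37%), PC2 0.2184 (21.84%), PC3 0.1379 (13.79%);  cumulative: 0.6437, 0.8621, 1


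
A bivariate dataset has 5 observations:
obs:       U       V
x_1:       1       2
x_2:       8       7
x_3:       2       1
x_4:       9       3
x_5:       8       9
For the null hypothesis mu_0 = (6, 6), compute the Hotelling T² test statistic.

Step 1 — sample mean vector:
  mean(U) = (1 + 8 + 2 + 9 + 8) / 5 = 28/5 = 5.6
  mean(V) = (2 + 7 + 1 + 3 + 9) / 5 = 22/5 = 4.4
  x̄ = (5.6, 4.4),  deviation x̄ - mu_0 = (5.6, 4.4) - (6, 6) = (-0.4, -1.6).

Step 2 — sample covariance matrix, S[i,j] = (1/(n-1)) · Σ_k (x_{k,i} - mean_i) · (x_{k,j} - mean_j), divisor n-1 = 4:
  S[U,U] = ((-4.6)·(-4.6) + (2.4)·(2.4) + (-3.6)·(-3.6) + (3.4)·(3.4) + (2.4)·(2.4)) / 4 = 57.2/4 = 14.3
  S[U,V] = ((-4.6)·(-2.4) + (2.4)·(2.6) + (-3.6)·(-3.4) + (3.4)·(-1.4) + (2.4)·(4.6)) / 4 = 35.8/4 = 8.95
  S[V,V] = ((-2.4)·(-2.4) + (2.6)·(2.6) + (-3.4)·(-3.4) + (-1.4)·(-1.4) + (4.6)·(4.6)) / 4 = 47.2/4 = 11.8
  S = [[14.3, 8.95],
 [8.95, 11.8]].

Step 3 — invert S. det(S) = 14.3·11.8 - (8.95)² = 88.6375.
  S^{-1} = (1/det) · [[d, -b], [-b, a]] = [[0.1331, -0.101],
 [-0.101, 0.1613]].

Step 4 — quadratic form (x̄ - mu_0)^T · S^{-1} · (x̄ - mu_0):
  S^{-1} · (x̄ - mu_0) = (0.1083, -0.2177),
  (x̄ - mu_0)^T · [...] = (-0.4)·(0.1083) + (-1.6)·(-0.2177) = 0.3051.

Step 5 — scale by n: T² = 5 · 0.3051 = 1.5253.

T² ≈ 1.5253


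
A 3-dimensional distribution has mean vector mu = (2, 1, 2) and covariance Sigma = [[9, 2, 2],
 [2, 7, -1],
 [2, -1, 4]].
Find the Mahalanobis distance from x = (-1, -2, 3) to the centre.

Step 1 — centre the observation: (x - mu) = (-3, -3, 1).

Step 2 — invert Sigma (cofactor / det for 3×3, or solve directly):
  Sigma^{-1} = [[0.1414, -0.0524, -0.0838],
 [-0.0524, 0.1675, 0.0681],
 [-0.0838, 0.0681, 0.3089]].

Step 3 — form the quadratic (x - mu)^T · Sigma^{-1} · (x - mu):
  Sigma^{-1} · (x - mu) = (-0.3508, -0.2775, 0.356).
  (x - mu)^T · [Sigma^{-1} · (x - mu)] = (-3)·(-0.3508) + (-3)·(-0.2775) + (1)·(0.356) = 2.2408.

Step 4 — take square root: d = √(2.2408) ≈ 1.4969.

d(x, mu) = √(2.2408) ≈ 1.4969


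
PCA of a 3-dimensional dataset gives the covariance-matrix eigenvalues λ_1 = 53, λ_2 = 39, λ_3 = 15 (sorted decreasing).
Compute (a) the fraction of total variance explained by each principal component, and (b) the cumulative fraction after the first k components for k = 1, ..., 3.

Step 1 — total variance = trace(Sigma) = Σ λ_i = 53 + 39 + 15 = 107.

Step 2 — fraction explained by component i = λ_i / Σ λ:
  PC1: 53/107 = 0.4953
  PC2: 39/107 = 0.3645
  PC3: 15/107 = 0.1402

Step 3 — cumulative fraction after k components = (λ_1 + ... + λ_k) / Σ λ:
  k = 1: 53/107 = 0.4953
  k = 2: (53 + 39)/107 = 92/107 = 0.8598
  k = 3: (53 + 39 + 15)/107 = 107/107 = 1

Summary (fraction, with percent):

explained: PC1 0.4953 (49.53%), PC2 0.3645 (36.45%), PC3 0.1402 (14.02%);  cumulative: 0.4953, 0.8598, 1


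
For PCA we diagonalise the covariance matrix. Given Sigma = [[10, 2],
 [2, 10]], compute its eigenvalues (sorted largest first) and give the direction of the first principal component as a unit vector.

Step 1 — characteristic polynomial of 2×2 Sigma:
  det(Sigma - λI) = λ² - trace · λ + det = 0.
  trace = 10 + 10 = 20, det = 10·10 - (2)² = 96.
Step 2 — discriminant:
  Δ = trace² - 4·det = 400 - 384 = 16.
Step 3 — eigenvalues:
  λ = (trace ± √Δ)/2 = (20 ± 4)/2,
  λ_1 = 12,  λ_2 = 8.

Step 4 — unit eigenvector for λ_1: solve (Sigma - λ_1 I)v = 0. First row:
  (10 - 12)·v_x + (2)·v_y = 0, i.e. (-2)·v_x + (2)·v_y = 0,
  so v ∝ (b, λ_1 - a) = (2, 2) = u.
  ||u|| = √((2)² + (2)²) = √(8) ≈ 2.8284,
  v_1 = u/||u|| ≈ (0.7071, 0.7071) (||v_1|| = 1).

λ_1 = 12,  λ_2 = 8;  v_1 ≈ (0.7071, 0.7071)


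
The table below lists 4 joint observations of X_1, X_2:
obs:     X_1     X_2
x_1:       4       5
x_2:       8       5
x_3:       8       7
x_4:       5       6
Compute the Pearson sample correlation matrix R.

Step 1 — column means:
  mean(X_1) = (4 + 8 + 8 + 5) / 4 = 25/4 = 6.25
  mean(X_2) = (5 + 5 + 7 + 6) / 4 = 23/4 = 5.75

Step 2 — sample variances and covariances s[i,j] = (1/(n-1)) · Σ_k (x_{k,i} - mean_i) · (x_{k,j} - mean_j), with n-1 = 3:
  s[X_1,X_1] = ((-2.25)·(-2.25) + (1.75)·(1.75) + (1.75)·(1.75) + (-1.25)·(-1.25)) / 3 = 12.75/3 = 4.25
  s[X_1,X_2] = ((-2.25)·(-0.75) + (1.75)·(-0.75) + (1.75)·(1.25) + (-1.25)·(0.25)) / 3 = 2.25/3 = 0.75
  s[X_2,X_2] = ((-0.75)·(-0.75) + (-0.75)·(-0.75) + (1.25)·(1.25) + (0.25)·(0.25)) / 3 = 2.75/3 = 0.9167
  Sample standard deviations s_i = √(s[i,i]):
  s(X_1) = √(4.25) = 2.0616
  s(X_2) = √(0.9167) = 0.9574

Step 3 — r_{ij} = s_{ij} / (s_i · s_j):
  r[X_1,X_1] = 1 (diagonal).
  r[X_1,X_2] = 0.75 / (2.0616 · 0.9574) = 0.75 / 1.9738 = 0.38
  r[X_2,X_2] = 1 (diagonal).

R is symmetric with unit diagonal. Assembling:

R = [[1, 0.38],
 [0.38, 1]]


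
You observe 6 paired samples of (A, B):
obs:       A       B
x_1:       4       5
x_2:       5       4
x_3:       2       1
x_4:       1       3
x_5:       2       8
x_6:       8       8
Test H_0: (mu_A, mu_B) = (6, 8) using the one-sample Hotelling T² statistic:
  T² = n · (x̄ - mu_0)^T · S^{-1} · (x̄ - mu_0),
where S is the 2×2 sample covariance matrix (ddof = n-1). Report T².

Step 1 — sample mean vector:
  mean(A) = (4 + 5 + 2 + 1 + 2 + 8) / 6 = 22/6 = 3.6667
  mean(B) = (5 + 4 + 1 + 3 + 8 + 8) / 6 = 29/6 = 4.8333
  x̄ = (3.6667, 4.8333),  deviation x̄ - mu_0 = (3.6667, 4.8333) - (6, 8) = (-2.3333, -3.1667).

Step 2 — sample covariance matrix, S[i,j] = (1/(n-1)) · Σ_k (x_{k,i} - mean_i) · (x_{k,j} - mean_j), divisor n-1 = 5:
  S[A,A] = ((0.3333)·(0.3333) + (1.3333)·(1.3333) + (-1.6667)·(-1.6667) + (-2.6667)·(-2.6667) + (-1.6667)·(-1.6667) + (4.3333)·(4.3333)) / 5 = 33.3333/5 = 6.6667
  S[A,B] = ((0.3333)·(0.1667) + (1.3333)·(-0.8333) + (-1.6667)·(-3.8333) + (-2.6667)·(-1.8333) + (-1.6667)·(3.1667) + (4.3333)·(3.1667)) / 5 = 18.6667/5 = 3.7333
  S[B,B] = ((0.1667)·(0.1667) + (-0.8333)·(-0.8333) + (-3.8333)·(-3.8333) + (-1.8333)·(-1.8333) + (3.1667)·(3.1667) + (3.1667)·(3.1667)) / 5 = 38.8333/5 = 7.7667
  S = [[6.6667, 3.7333],
 [3.7333, 7.7667]].

Step 3 — invert S. det(S) = 6.6667·7.7667 - (3.7333)² = 37.84.
  S^{-1} = (1/det) · [[d, -b], [-b, a]] = [[0.2053, -0.0987],
 [-0.0987, 0.1762]].

Step 4 — quadratic form (x̄ - mu_0)^T · S^{-1} · (x̄ - mu_0):
  S^{-1} · (x̄ - mu_0) = (-0.1665, -0.3277),
  (x̄ - mu_0)^T · [...] = (-2.3333)·(-0.1665) + (-3.1667)·(-0.3277) = 1.4262.

Step 5 — scale by n: T² = 6 · 1.4262 = 8.5571.

T² ≈ 8.5571


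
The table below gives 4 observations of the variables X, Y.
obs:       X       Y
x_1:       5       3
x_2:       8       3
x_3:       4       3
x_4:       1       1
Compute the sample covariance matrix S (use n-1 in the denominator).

Step 1 — column means:
  mean(X) = (5 + 8 + 4 + 1) / 4 = 18/4 = 4.5
  mean(Y) = (3 + 3 + 3 + 1) / 4 = 10/4 = 2.5

Step 2 — sample covariance S[i,j] = (1/(n-1)) · Σ_k (x_{k,i} - mean_i) · (x_{k,j} - mean_j), with n-1 = 3.
  S[X,X] = ((0.5)·(0.5) + (3.5)·(3.5) + (-0.5)·(-0.5) + (-3.5)·(-3.5)) / 3 = 25/3 = 8.3333
  S[X,Y] = ((0.5)·(0.5) + (3.5)·(0.5) + (-0.5)·(0.5) + (-3.5)·(-1.5)) / 3 = 7/3 = 2.3333
  S[Y,Y] = ((0.5)·(0.5) + (0.5)·(0.5) + (0.5)·(0.5) + (-1.5)·(-1.5)) / 3 = 3/3 = 1

S is symmetric (S[j,i] = S[i,j]). Assembling:

S = [[8.3333, 2.3333],
 [2.3333, 1]]


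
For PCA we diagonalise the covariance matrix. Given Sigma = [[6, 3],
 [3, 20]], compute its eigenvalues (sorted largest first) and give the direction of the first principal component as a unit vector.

Step 1 — characteristic polynomial of 2×2 Sigma:
  det(Sigma - λI) = λ² - trace · λ + det = 0.
  trace = 6 + 20 = 26, det = 6·20 - (3)² = 111.
Step 2 — discriminant:
  Δ = trace² - 4·det = 676 - 444 = 232.
Step 3 — eigenvalues:
  λ = (trace ± √Δ)/2 = (26 ± 15.2315)/2,
  λ_1 = 20.6158,  λ_2 = 5.3842.

Step 4 — unit eigenvector for λ_1: solve (Sigma - λ_1 I)v = 0. First row:
  (6 - 20.6158)·v_x + (3)·v_y = 0, i.e. (-14.6158)·v_x + (3)·v_y = 0,
  so v ∝ (b, λ_1 - a) = (3, 14.6158) = u.
  ||u|| = √((3)² + (14.6158)²) = √(222.6208) ≈ 14.9205,
  v_1 = u/||u|| ≈ (0.2011, 0.9796) (||v_1|| = 1).

λ_1 = 20.6158,  λ_2 = 5.3842;  v_1 ≈ (0.2011, 0.9796)


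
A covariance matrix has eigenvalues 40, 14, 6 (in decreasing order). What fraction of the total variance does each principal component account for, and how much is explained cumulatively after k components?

Step 1 — total variance = trace(Sigma) = Σ λ_i = 40 + 14 + 6 = 60.

Step 2 — fraction explained by component i = λ_i / Σ λ:
  PC1: 40/60 = 0.6667
  PC2: 14/60 = 0.2333
  PC3: 6/60 = 0.1

Step 3 — cumulative fraction after k components = (λ_1 + ... + λ_k) / Σ λ:
  k = 1: 40/60 = 0.6667
  k = 2: (40 + 14)/60 = 54/60 = 0.9
  k = 3: (40 + 14 + 6)/60 = 60/60 = 1

Summary (fraction, with percent):

explained: PC1 0.6667 (66.67%), PC2 0.2333 (23.33%), PC3 0.1 (10%);  cumulative: 0.6667, 0.9, 1


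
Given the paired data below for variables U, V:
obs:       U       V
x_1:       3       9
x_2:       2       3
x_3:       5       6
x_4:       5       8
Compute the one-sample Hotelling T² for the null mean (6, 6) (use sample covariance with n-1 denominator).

Step 1 — sample mean vector:
  mean(U) = (3 + 2 + 5 + 5) / 4 = 15/4 = 3.75
  mean(V) = (9 + 3 + 6 + 8) / 4 = 26/4 = 6.5
  x̄ = (3.75, 6.5),  deviation x̄ - mu_0 = (3.75, 6.5) - (6, 6) = (-2.25, 0.5).

Step 2 — sample covariance matrix, S[i,j] = (1/(n-1)) · Σ_k (x_{k,i} - mean_i) · (x_{k,j} - mean_j), divisor n-1 = 3:
  S[U,U] = ((-0.75)·(-0.75) + (-1.75)·(-1.75) + (1.25)·(1.25) + (1.25)·(1.25)) / 3 = 6.75/3 = 2.25
  S[U,V] = ((-0.75)·(2.5) + (-1.75)·(-3.5) + (1.25)·(-0.5) + (1.25)·(1.5)) / 3 = 5.5/3 = 1.8333
  S[V,V] = ((2.5)·(2.5) + (-3.5)·(-3.5) + (-0.5)·(-0.5) + (1.5)·(1.5)) / 3 = 21/3 = 7
  S = [[2.25, 1.8333],
 [1.8333, 7]].

Step 3 — invert S. det(S) = 2.25·7 - (1.8333)² = 12.3889.
  S^{-1} = (1/det) · [[d, -b], [-b, a]] = [[0.565, -0.148],
 [-0.148, 0.1816]].

Step 4 — quadratic form (x̄ - mu_0)^T · S^{-1} · (x̄ - mu_0):
  S^{-1} · (x̄ - mu_0) = (-1.3453, 0.4238),
  (x̄ - mu_0)^T · [...] = (-2.25)·(-1.3453) + (0.5)·(0.4238) = 3.2388.

Step 5 — scale by n: T² = 4 · 3.2388 = 12.9552.

T² ≈ 12.9552


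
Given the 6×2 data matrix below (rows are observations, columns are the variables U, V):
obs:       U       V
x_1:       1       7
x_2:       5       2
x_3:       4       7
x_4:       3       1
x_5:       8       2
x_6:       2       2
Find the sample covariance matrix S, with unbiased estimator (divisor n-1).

Step 1 — column means:
  mean(U) = (1 + 5 + 4 + 3 + 8 + 2) / 6 = 23/6 = 3.8333
  mean(V) = (7 + 2 + 7 + 1 + 2 + 2) / 6 = 21/6 = 3.5

Step 2 — sample covariance S[i,j] = (1/(n-1)) · Σ_k (x_{k,i} - mean_i) · (x_{k,j} - mean_j), with n-1 = 5.
  S[U,U] = ((-2.8333)·(-2.8333) + (1.1667)·(1.1667) + (0.1667)·(0.1667) + (-0.8333)·(-0.8333) + (4.1667)·(4.1667) + (-1.8333)·(-1.8333)) / 5 = 30.8333/5 = 6.1667
  S[U,V] = ((-2.8333)·(3.5) + (1.1667)·(-1.5) + (0.1667)·(3.5) + (-0.8333)·(-2.5) + (4.1667)·(-1.5) + (-1.8333)·(-1.5)) / 5 = -12.5/5 = -2.5
  S[V,V] = ((3.5)·(3.5) + (-1.5)·(-1.5) + (3.5)·(3.5) + (-2.5)·(-2.5) + (-1.5)·(-1.5) + (-1.5)·(-1.5)) / 5 = 37.5/5 = 7.5

S is symmetric (S[j,i] = S[i,j]). Assembling:

S = [[6.1667, -2.5],
 [-2.5, 7.5]]


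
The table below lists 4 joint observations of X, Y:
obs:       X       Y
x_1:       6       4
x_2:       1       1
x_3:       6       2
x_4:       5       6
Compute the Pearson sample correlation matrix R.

Step 1 — column means:
  mean(X) = (6 + 1 + 6 + 5) / 4 = 18/4 = 4.5
  mean(Y) = (4 + 1 + 2 + 6) / 4 = 13/4 = 3.25

Step 2 — sample variances and covariances s[i,j] = (1/(n-1)) · Σ_k (x_{k,i} - mean_i) · (x_{k,j} - mean_j), with n-1 = 3:
  s[X,X] = ((1.5)·(1.5) + (-3.5)·(-3.5) + (1.5)·(1.5) + (0.5)·(0.5)) / 3 = 17/3 = 5.6667
  s[X,Y] = ((1.5)·(0.75) + (-3.5)·(-2.25) + (1.5)·(-1.25) + (0.5)·(2.75)) / 3 = 8.5/3 = 2.8333
  s[Y,Y] = ((0.75)·(0.75) + (-2.25)·(-2.25) + (-1.25)·(-1.25) + (2.75)·(2.75)) / 3 = 14.75/3 = 4.9167
  Sample standard deviations s_i = √(s[i,i]):
  s(X) = √(5.6667) = 2.3805
  s(Y) = √(4.9167) = 2.2174

Step 3 — r_{ij} = s_{ij} / (s_i · s_j):
  r[X,X] = 1 (diagonal).
  r[X,Y] = 2.8333 / (2.3805 · 2.2174) = 2.8333 / 5.2784 = 0.5368
  r[Y,Y] = 1 (diagonal).

R is symmetric with unit diagonal. Assembling:

R = [[1, 0.5368],
 [0.5368, 1]]


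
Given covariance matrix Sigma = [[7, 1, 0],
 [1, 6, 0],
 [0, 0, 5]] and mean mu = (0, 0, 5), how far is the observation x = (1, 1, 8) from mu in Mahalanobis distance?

Step 1 — centre the observation: (x - mu) = (1, 1, 3).

Step 2 — invert Sigma (cofactor / det for 3×3, or solve directly):
  Sigma^{-1} = [[0.1463, -0.0244, 0],
 [-0.0244, 0.1707, 0],
 [0, 0, 0.2]].

Step 3 — form the quadratic (x - mu)^T · Sigma^{-1} · (x - mu):
  Sigma^{-1} · (x - mu) = (0.122, 0.1463, 0.6).
  (x - mu)^T · [Sigma^{-1} · (x - mu)] = (1)·(0.122) + (1)·(0.1463) + (3)·(0.6) = 2.0683.

Step 4 — take square root: d = √(2.0683) ≈ 1.4382.

d(x, mu) = √(2.0683) ≈ 1.4382


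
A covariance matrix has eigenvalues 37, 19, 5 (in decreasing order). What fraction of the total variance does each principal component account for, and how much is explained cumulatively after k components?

Step 1 — total variance = trace(Sigma) = Σ λ_i = 37 + 19 + 5 = 61.

Step 2 — fraction explained by component i = λ_i / Σ λ:
  PC1: 37/61 = 0.6066
  PC2: 19/61 = 0.3115
  PC3: 5/61 = 0.082

Step 3 — cumulative fraction after k components = (λ_1 + ... + λ_k) / Σ λ:
  k = 1: 37/61 = 0.6066
  k = 2: (37 + 19)/61 = 56/61 = 0.918
  k = 3: (37 + 19 + 5)/61 = 61/61 = 1

Summary (fraction, with percent):

explained: PC1 0.6066 (60.66%), PC2 0.3115 (31.15%), PC3 0.082 (8.2%);  cumulative: 0.6066, 0.918, 1


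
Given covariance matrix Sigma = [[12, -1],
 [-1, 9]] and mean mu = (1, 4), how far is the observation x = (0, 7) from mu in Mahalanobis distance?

Step 1 — centre the observation: (x - mu) = (-1, 3).

Step 2 — invert Sigma. det(Sigma) = 12·9 - (-1)² = 107.
  Sigma^{-1} = (1/det) · [[d, -b], [-b, a]] = [[0.0841, 0.0093],
 [0.0093, 0.1121]].

Step 3 — form the quadratic (x - mu)^T · Sigma^{-1} · (x - mu):
  Sigma^{-1} · (x - mu) = (-0.0561, 0.3271).
  (x - mu)^T · [Sigma^{-1} · (x - mu)] = (-1)·(-0.0561) + (3)·(0.3271) = 1.0374.

Step 4 — take square root: d = √(1.0374) ≈ 1.0185.

d(x, mu) = √(1.0374) ≈ 1.0185


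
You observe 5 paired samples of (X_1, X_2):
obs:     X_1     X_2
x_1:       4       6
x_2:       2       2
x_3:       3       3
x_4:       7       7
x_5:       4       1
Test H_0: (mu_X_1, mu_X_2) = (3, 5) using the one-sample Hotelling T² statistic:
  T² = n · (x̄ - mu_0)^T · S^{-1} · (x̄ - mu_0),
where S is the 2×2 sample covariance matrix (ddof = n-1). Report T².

Step 1 — sample mean vector:
  mean(X_1) = (4 + 2 + 3 + 7 + 4) / 5 = 20/5 = 4
  mean(X_2) = (6 + 2 + 3 + 7 + 1) / 5 = 19/5 = 3.8
  x̄ = (4, 3.8),  deviation x̄ - mu_0 = (4, 3.8) - (3, 5) = (1, -1.2).

Step 2 — sample covariance matrix, S[i,j] = (1/(n-1)) · Σ_k (x_{k,i} - mean_i) · (x_{k,j} - mean_j), divisor n-1 = 4:
  S[X_1,X_1] = ((0)·(0) + (-2)·(-2) + (-1)·(-1) + (3)·(3) + (0)·(0)) / 4 = 14/4 = 3.5
  S[X_1,X_2] = ((0)·(2.2) + (-2)·(-1.8) + (-1)·(-0.8) + (3)·(3.2) + (0)·(-2.8)) / 4 = 14/4 = 3.5
  S[X_2,X_2] = ((2.2)·(2.2) + (-1.8)·(-1.8) + (-0.8)·(-0.8) + (3.2)·(3.2) + (-2.8)·(-2.8)) / 4 = 26.8/4 = 6.7
  S = [[3.5, 3.5],
 [3.5, 6.7]].

Step 3 — invert S. det(S) = 3.5·6.7 - (3.5)² = 11.2.
  S^{-1} = (1/det) · [[d, -b], [-b, a]] = [[0.5982, -0.3125],
 [-0.3125, 0.3125]].

Step 4 — quadratic form (x̄ - mu_0)^T · S^{-1} · (x̄ - mu_0):
  S^{-1} · (x̄ - mu_0) = (0.9732, -0.6875),
  (x̄ - mu_0)^T · [...] = (1)·(0.9732) + (-1.2)·(-0.6875) = 1.7982.

Step 5 — scale by n: T² = 5 · 1.7982 = 8.9911.

T² ≈ 8.9911


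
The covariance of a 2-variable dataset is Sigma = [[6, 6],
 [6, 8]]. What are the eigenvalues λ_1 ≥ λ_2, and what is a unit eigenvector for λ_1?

Step 1 — characteristic polynomial of 2×2 Sigma:
  det(Sigma - λI) = λ² - trace · λ + det = 0.
  trace = 6 + 8 = 14, det = 6·8 - (6)² = 12.
Step 2 — discriminant:
  Δ = trace² - 4·det = 196 - 48 = 148.
Step 3 — eigenvalues:
  λ = (trace ± √Δ)/2 = (14 ± 12.1655)/2,
  λ_1 = 13.0828,  λ_2 = 0.9172.

Step 4 — unit eigenvector for λ_1: solve (Sigma - λ_1 I)v = 0. First row:
  (6 - 13.0828)·v_x + (6)·v_y = 0, i.e. (-7.0828)·v_x + (6)·v_y = 0,
  so v ∝ (b, λ_1 - a) = (6, 7.0828) = u.
  ||u|| = √((6)² + (7.0828)²) = √(86.1655) ≈ 9.2825,
  v_1 = u/||u|| ≈ (0.6464, 0.763) (||v_1|| = 1).

λ_1 = 13.0828,  λ_2 = 0.9172;  v_1 ≈ (0.6464, 0.763)


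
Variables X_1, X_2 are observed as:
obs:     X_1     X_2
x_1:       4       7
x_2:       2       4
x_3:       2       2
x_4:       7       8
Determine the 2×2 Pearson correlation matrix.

Step 1 — column means:
  mean(X_1) = (4 + 2 + 2 + 7) / 4 = 15/4 = 3.75
  mean(X_2) = (7 + 4 + 2 + 8) / 4 = 21/4 = 5.25

Step 2 — sample variances and covariances s[i,j] = (1/(n-1)) · Σ_k (x_{k,i} - mean_i) · (x_{k,j} - mean_j), with n-1 = 3:
  s[X_1,X_1] = ((0.25)·(0.25) + (-1.75)·(-1.75) + (-1.75)·(-1.75) + (3.25)·(3.25)) / 3 = 16.75/3 = 5.5833
  s[X_1,X_2] = ((0.25)·(1.75) + (-1.75)·(-1.25) + (-1.75)·(-3.25) + (3.25)·(2.75)) / 3 = 17.25/3 = 5.75
  s[X_2,X_2] = ((1.75)·(1.75) + (-1.25)·(-1.25) + (-3.25)·(-3.25) + (2.75)·(2.75)) / 3 = 22.75/3 = 7.5833
  Sample standard deviations s_i = √(s[i,i]):
  s(X_1) = √(5.5833) = 2.3629
  s(X_2) = √(7.5833) = 2.7538

Step 3 — r_{ij} = s_{ij} / (s_i · s_j):
  r[X_1,X_1] = 1 (diagonal).
  r[X_1,X_2] = 5.75 / (2.3629 · 2.7538) = 5.75 / 6.5069 = 0.8837
  r[X_2,X_2] = 1 (diagonal).

R is symmetric with unit diagonal. Assembling:

R = [[1, 0.8837],
 [0.8837, 1]]


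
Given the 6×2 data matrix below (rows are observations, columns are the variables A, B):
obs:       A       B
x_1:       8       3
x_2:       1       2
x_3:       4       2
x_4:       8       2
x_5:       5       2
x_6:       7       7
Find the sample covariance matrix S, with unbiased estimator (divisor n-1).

Step 1 — column means:
  mean(A) = (8 + 1 + 4 + 8 + 5 + 7) / 6 = 33/6 = 5.5
  mean(B) = (3 + 2 + 2 + 2 + 2 + 7) / 6 = 18/6 = 3

Step 2 — sample covariance S[i,j] = (1/(n-1)) · Σ_k (x_{k,i} - mean_i) · (x_{k,j} - mean_j), with n-1 = 5.
  S[A,A] = ((2.5)·(2.5) + (-4.5)·(-4.5) + (-1.5)·(-1.5) + (2.5)·(2.5) + (-0.5)·(-0.5) + (1.5)·(1.5)) / 5 = 37.5/5 = 7.5
  S[A,B] = ((2.5)·(0) + (-4.5)·(-1) + (-1.5)·(-1) + (2.5)·(-1) + (-0.5)·(-1) + (1.5)·(4)) / 5 = 10/5 = 2
  S[B,B] = ((0)·(0) + (-1)·(-1) + (-1)·(-1) + (-1)·(-1) + (-1)·(-1) + (4)·(4)) / 5 = 20/5 = 4

S is symmetric (S[j,i] = S[i,j]). Assembling:

S = [[7.5, 2],
 [2, 4]]


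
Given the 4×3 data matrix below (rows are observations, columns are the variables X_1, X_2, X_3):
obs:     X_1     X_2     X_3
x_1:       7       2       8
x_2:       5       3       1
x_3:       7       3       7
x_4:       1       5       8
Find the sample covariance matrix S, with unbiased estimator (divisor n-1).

Step 1 — column means:
  mean(X_1) = (7 + 5 + 7 + 1) / 4 = 20/4 = 5
  mean(X_2) = (2 + 3 + 3 + 5) / 4 = 13/4 = 3.25
  mean(X_3) = (8 + 1 + 7 + 8) / 4 = 24/4 = 6

Step 2 — sample covariance S[i,j] = (1/(n-1)) · Σ_k (x_{k,i} - mean_i) · (x_{k,j} - mean_j), with n-1 = 3.
  S[X_1,X_1] = ((2)·(2) + (0)·(0) + (2)·(2) + (-4)·(-4)) / 3 = 24/3 = 8
  S[X_1,X_2] = ((2)·(-1.25) + (0)·(-0.25) + (2)·(-0.25) + (-4)·(1.75)) / 3 = -10/3 = -3.3333
  S[X_1,X_3] = ((2)·(2) + (0)·(-5) + (2)·(1) + (-4)·(2)) / 3 = -2/3 = -0.6667
  S[X_2,X_2] = ((-1.25)·(-1.25) + (-0.25)·(-0.25) + (-0.25)·(-0.25) + (1.75)·(1.75)) / 3 = 4.75/3 = 1.5833
  S[X_2,X_3] = ((-1.25)·(2) + (-0.25)·(-5) + (-0.25)·(1) + (1.75)·(2)) / 3 = 2/3 = 0.6667
  S[X_3,X_3] = ((2)·(2) + (-5)·(-5) + (1)·(1) + (2)·(2)) / 3 = 34/3 = 11.3333

S is symmetric (S[j,i] = S[i,j]). Assembling:

S = [[8, -3.3333, -0.6667],
 [-3.3333, 1.5833, 0.6667],
 [-0.6667, 0.6667, 11.3333]]


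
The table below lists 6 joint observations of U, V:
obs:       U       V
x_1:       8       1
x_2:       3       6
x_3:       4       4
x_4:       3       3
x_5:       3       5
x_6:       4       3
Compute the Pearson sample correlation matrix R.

Step 1 — column means:
  mean(U) = (8 + 3 + 4 + 3 + 3 + 4) / 6 = 25/6 = 4.1667
  mean(V) = (1 + 6 + 4 + 3 + 5 + 3) / 6 = 22/6 = 3.6667

Step 2 — sample variances and covariances s[i,j] = (1/(n-1)) · Σ_k (x_{k,i} - mean_i) · (x_{k,j} - mean_j), with n-1 = 5:
  s[U,U] = ((3.8333)·(3.8333) + (-1.1667)·(-1.1667) + (-0.1667)·(-0.1667) + (-1.1667)·(-1.1667) + (-1.1667)·(-1.1667) + (-0.1667)·(-0.1667)) / 5 = 18.8333/5 = 3.7667
  s[U,V] = ((3.8333)·(-2.6667) + (-1.1667)·(2.3333) + (-0.1667)·(0.3333) + (-1.1667)·(-0.6667) + (-1.1667)·(1.3333) + (-0.1667)·(-0.6667)) / 5 = -13.6667/5 = -2.7333
  s[V,V] = ((-2.6667)·(-2.6667) + (2.3333)·(2.3333) + (0.3333)·(0.3333) + (-0.6667)·(-0.6667) + (1.3333)·(1.3333) + (-0.6667)·(-0.6667)) / 5 = 15.3333/5 = 3.0667
  Sample standard deviations s_i = √(s[i,i]):
  s(U) = √(3.7667) = 1.9408
  s(V) = √(3.0667) = 1.7512

Step 3 — r_{ij} = s_{ij} / (s_i · s_j):
  r[U,U] = 1 (diagonal).
  r[U,V] = -2.7333 / (1.9408 · 1.7512) = -2.7333 / 3.3987 = -0.8042
  r[V,V] = 1 (diagonal).

R is symmetric with unit diagonal. Assembling:

R = [[1, -0.8042],
 [-0.8042, 1]]


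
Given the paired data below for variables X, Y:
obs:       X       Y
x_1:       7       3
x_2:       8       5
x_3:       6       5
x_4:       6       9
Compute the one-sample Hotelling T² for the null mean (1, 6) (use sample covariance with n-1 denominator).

Step 1 — sample mean vector:
  mean(X) = (7 + 8 + 6 + 6) / 4 = 27/4 = 6.75
  mean(Y) = (3 + 5 + 5 + 9) / 4 = 22/4 = 5.5
  x̄ = (6.75, 5.5),  deviation x̄ - mu_0 = (6.75, 5.5) - (1, 6) = (5.75, -0.5).

Step 2 — sample covariance matrix, S[i,j] = (1/(n-1)) · Σ_k (x_{k,i} - mean_i) · (x_{k,j} - mean_j), divisor n-1 = 3:
  S[X,X] = ((0.25)·(0.25) + (1.25)·(1.25) + (-0.75)·(-0.75) + (-0.75)·(-0.75)) / 3 = 2.75/3 = 0.9167
  S[X,Y] = ((0.25)·(-2.5) + (1.25)·(-0.5) + (-0.75)·(-0.5) + (-0.75)·(3.5)) / 3 = -3.5/3 = -1.1667
  S[Y,Y] = ((-2.5)·(-2.5) + (-0.5)·(-0.5) + (-0.5)·(-0.5) + (3.5)·(3.5)) / 3 = 19/3 = 6.3333
  S = [[0.9167, -1.1667],
 [-1.1667, 6.3333]].

Step 3 — invert S. det(S) = 0.9167·6.3333 - (-1.1667)² = 4.4444.
  S^{-1} = (1/det) · [[d, -b], [-b, a]] = [[1.425, 0.2625],
 [0.2625, 0.2062]].

Step 4 — quadratic form (x̄ - mu_0)^T · S^{-1} · (x̄ - mu_0):
  S^{-1} · (x̄ - mu_0) = (8.0625, 1.4063),
  (x̄ - mu_0)^T · [...] = (5.75)·(8.0625) + (-0.5)·(1.4063) = 45.6563.

Step 5 — scale by n: T² = 4 · 45.6563 = 182.625.

T² ≈ 182.625


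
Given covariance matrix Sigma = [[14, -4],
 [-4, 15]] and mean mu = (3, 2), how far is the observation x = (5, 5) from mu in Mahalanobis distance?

Step 1 — centre the observation: (x - mu) = (2, 3).

Step 2 — invert Sigma. det(Sigma) = 14·15 - (-4)² = 194.
  Sigma^{-1} = (1/det) · [[d, -b], [-b, a]] = [[0.0773, 0.0206],
 [0.0206, 0.0722]].

Step 3 — form the quadratic (x - mu)^T · Sigma^{-1} · (x - mu):
  Sigma^{-1} · (x - mu) = (0.2165, 0.2577).
  (x - mu)^T · [Sigma^{-1} · (x - mu)] = (2)·(0.2165) + (3)·(0.2577) = 1.2062.

Step 4 — take square root: d = √(1.2062) ≈ 1.0983.

d(x, mu) = √(1.2062) ≈ 1.0983


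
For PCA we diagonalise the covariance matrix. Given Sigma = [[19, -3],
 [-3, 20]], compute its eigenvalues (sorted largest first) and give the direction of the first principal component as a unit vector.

Step 1 — characteristic polynomial of 2×2 Sigma:
  det(Sigma - λI) = λ² - trace · λ + det = 0.
  trace = 19 + 20 = 39, det = 19·20 - (-3)² = 371.
Step 2 — discriminant:
  Δ = trace² - 4·det = 1521 - 1484 = 37.
Step 3 — eigenvalues:
  λ = (trace ± √Δ)/2 = (39 ± 6.0828)/2,
  λ_1 = 22.5414,  λ_2 = 16.4586.

Step 4 — unit eigenvector for λ_1: solve (Sigma - λ_1 I)v = 0. First row:
  (19 - 22.5414)·v_x + (-3)·v_y = 0, i.e. (-3.5414)·v_x + (-3)·v_y = 0,
  so v ∝ (b, λ_1 - a) = (-3, 3.5414); multiply by -1 so the first entry is positive: u = (3, -3.5414).
  ||u|| = √((3)² + (-3.5414)²) = √(21.5414) ≈ 4.6413,
  v_1 = u/||u|| ≈ (0.6464, -0.763) (||v_1|| = 1).

λ_1 = 22.5414,  λ_2 = 16.4586;  v_1 ≈ (0.6464, -0.763)


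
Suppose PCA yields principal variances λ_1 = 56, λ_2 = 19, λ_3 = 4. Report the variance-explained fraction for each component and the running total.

Step 1 — total variance = trace(Sigma) = Σ λ_i = 56 + 19 + 4 = 79.

Step 2 — fraction explained by component i = λ_i / Σ λ:
  PC1: 56/79 = 0.7089
  PC2: 19/79 = 0.2405
  PC3: 4/79 = 0.0506

Step 3 — cumulative fraction after k components = (λ_1 + ... + λ_k) / Σ λ:
  k = 1: 56/79 = 0.7089
  k = 2: (56 + 19)/79 = 75/79 = 0.9494
  k = 3: (56 + 19 + 4)/79 = 79/79 = 1

Summary (fraction, with percent):

explained: PC1 0.7089 (70.89%), PC2 0.2405 (24.05%), PC3 0.0506 (5.06%);  cumulative: 0.7089, 0.9494, 1


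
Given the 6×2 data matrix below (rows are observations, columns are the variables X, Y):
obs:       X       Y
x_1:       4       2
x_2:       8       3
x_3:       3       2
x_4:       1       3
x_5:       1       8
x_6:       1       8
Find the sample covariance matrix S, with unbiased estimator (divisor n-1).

Step 1 — column means:
  mean(X) = (4 + 8 + 3 + 1 + 1 + 1) / 6 = 18/6 = 3
  mean(Y) = (2 + 3 + 2 + 3 + 8 + 8) / 6 = 26/6 = 4.3333

Step 2 — sample covariance S[i,j] = (1/(n-1)) · Σ_k (x_{k,i} - mean_i) · (x_{k,j} - mean_j), with n-1 = 5.
  S[X,X] = ((1)·(1) + (5)·(5) + (0)·(0) + (-2)·(-2) + (-2)·(-2) + (-2)·(-2)) / 5 = 38/5 = 7.6
  S[X,Y] = ((1)·(-2.3333) + (5)·(-1.3333) + (0)·(-2.3333) + (-2)·(-1.3333) + (-2)·(3.6667) + (-2)·(3.6667)) / 5 = -21/5 = -4.2
  S[Y,Y] = ((-2.3333)·(-2.3333) + (-1.3333)·(-1.3333) + (-2.3333)·(-2.3333) + (-1.3333)·(-1.3333) + (3.6667)·(3.6667) + (3.6667)·(3.6667)) / 5 = 41.3333/5 = 8.2667

S is symmetric (S[j,i] = S[i,j]). Assembling:

S = [[7.6, -4.2],
 [-4.2, 8.2667]]


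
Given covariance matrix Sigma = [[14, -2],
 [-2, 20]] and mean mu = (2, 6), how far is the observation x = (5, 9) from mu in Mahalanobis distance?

Step 1 — centre the observation: (x - mu) = (3, 3).

Step 2 — invert Sigma. det(Sigma) = 14·20 - (-2)² = 276.
  Sigma^{-1} = (1/det) · [[d, -b], [-b, a]] = [[0.0725, 0.0072],
 [0.0072, 0.0507]].

Step 3 — form the quadratic (x - mu)^T · Sigma^{-1} · (x - mu):
  Sigma^{-1} · (x - mu) = (0.2391, 0.1739).
  (x - mu)^T · [Sigma^{-1} · (x - mu)] = (3)·(0.2391) + (3)·(0.1739) = 1.2391.

Step 4 — take square root: d = √(1.2391) ≈ 1.1132.

d(x, mu) = √(1.2391) ≈ 1.1132


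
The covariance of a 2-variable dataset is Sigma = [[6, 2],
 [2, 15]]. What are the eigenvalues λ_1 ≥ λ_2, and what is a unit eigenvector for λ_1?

Step 1 — characteristic polynomial of 2×2 Sigma:
  det(Sigma - λI) = λ² - trace · λ + det = 0.
  trace = 6 + 15 = 21, det = 6·15 - (2)² = 86.
Step 2 — discriminant:
  Δ = trace² - 4·det = 441 - 344 = 97.
Step 3 — eigenvalues:
  λ = (trace ± √Δ)/2 = (21 ± 9.8489)/2,
  λ_1 = 15.4244,  λ_2 = 5.5756.

Step 4 — unit eigenvector for λ_1: solve (Sigma - λ_1 I)v = 0. First row:
  (6 - 15.4244)·v_x + (2)·v_y = 0, i.e. (-9.4244)·v_x + (2)·v_y = 0,
  so v ∝ (b, λ_1 - a) = (2, 9.4244) = u.
  ||u|| = √((2)² + (9.4244)²) = √(92.8199) ≈ 9.6343,
  v_1 = u/||u|| ≈ (0.2076, 0.9782) (||v_1|| = 1).

λ_1 = 15.4244,  λ_2 = 5.5756;  v_1 ≈ (0.2076, 0.9782)


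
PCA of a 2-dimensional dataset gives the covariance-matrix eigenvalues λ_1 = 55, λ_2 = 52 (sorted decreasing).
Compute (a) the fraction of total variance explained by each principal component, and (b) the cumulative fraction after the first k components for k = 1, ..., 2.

Step 1 — total variance = trace(Sigma) = Σ λ_i = 55 + 52 = 107.

Step 2 — fraction explained by component i = λ_i / Σ λ:
  PC1: 55/107 = 0.514
  PC2: 52/107 = 0.486

Step 3 — cumulative fraction after k components = (λ_1 + ... + λ_k) / Σ λ:
  k = 1: 55/107 = 0.514
  k = 2: (55 + 52)/107 = 107/107 = 1

Summary (fraction, with percent):

explained: PC1 0.514 (51.4%), PC2 0.486 (48.6%);  cumulative: 0.514, 1


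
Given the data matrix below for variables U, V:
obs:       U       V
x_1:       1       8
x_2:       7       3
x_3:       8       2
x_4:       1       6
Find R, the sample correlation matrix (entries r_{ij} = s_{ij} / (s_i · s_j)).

Step 1 — column means:
  mean(U) = (1 + 7 + 8 + 1) / 4 = 17/4 = 4.25
  mean(V) = (8 + 3 + 2 + 6) / 4 = 19/4 = 4.75

Step 2 — sample variances and covariances s[i,j] = (1/(n-1)) · Σ_k (x_{k,i} - mean_i) · (x_{k,j} - mean_j), with n-1 = 3:
  s[U,U] = ((-3.25)·(-3.25) + (2.75)·(2.75) + (3.75)·(3.75) + (-3.25)·(-3.25)) / 3 = 42.75/3 = 14.25
  s[U,V] = ((-3.25)·(3.25) + (2.75)·(-1.75) + (3.75)·(-2.75) + (-3.25)·(1.25)) / 3 = -29.75/3 = -9.9167
  s[V,V] = ((3.25)·(3.25) + (-1.75)·(-1.75) + (-2.75)·(-2.75) + (1.25)·(1.25)) / 3 = 22.75/3 = 7.5833
  Sample standard deviations s_i = √(s[i,i]):
  s(U) = √(14.25) = 3.7749
  s(V) = √(7.5833) = 2.7538

Step 3 — r_{ij} = s_{ij} / (s_i · s_j):
  r[U,U] = 1 (diagonal).
  r[U,V] = -9.9167 / (3.7749 · 2.7538) = -9.9167 / 10.3953 = -0.954
  r[V,V] = 1 (diagonal).

R is symmetric with unit diagonal. Assembling:

R = [[1, -0.954],
 [-0.954, 1]]


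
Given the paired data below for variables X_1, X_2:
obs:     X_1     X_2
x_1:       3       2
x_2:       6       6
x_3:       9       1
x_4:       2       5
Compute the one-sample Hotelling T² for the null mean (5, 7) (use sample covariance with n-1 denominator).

Step 1 — sample mean vector:
  mean(X_1) = (3 + 6 + 9 + 2) / 4 = 20/4 = 5
  mean(X_2) = (2 + 6 + 1 + 5) / 4 = 14/4 = 3.5
  x̄ = (5, 3.5),  deviation x̄ - mu_0 = (5, 3.5) - (5, 7) = (0, -3.5).

Step 2 — sample covariance matrix, S[i,j] = (1/(n-1)) · Σ_k (x_{k,i} - mean_i) · (x_{k,j} - mean_j), divisor n-1 = 3:
  S[X_1,X_1] = ((-2)·(-2) + (1)·(1) + (4)·(4) + (-3)·(-3)) / 3 = 30/3 = 10
  S[X_1,X_2] = ((-2)·(-1.5) + (1)·(2.5) + (4)·(-2.5) + (-3)·(1.5)) / 3 = -9/3 = -3
  S[X_2,X_2] = ((-1.5)·(-1.5) + (2.5)·(2.5) + (-2.5)·(-2.5) + (1.5)·(1.5)) / 3 = 17/3 = 5.6667
  S = [[10, -3],
 [-3, 5.6667]].

Step 3 — invert S. det(S) = 10·5.6667 - (-3)² = 47.6667.
  S^{-1} = (1/det) · [[d, -b], [-b, a]] = [[0.1189, 0.0629],
 [0.0629, 0.2098]].

Step 4 — quadratic form (x̄ - mu_0)^T · S^{-1} · (x̄ - mu_0):
  S^{-1} · (x̄ - mu_0) = (-0.2203, -0.7343),
  (x̄ - mu_0)^T · [...] = (0)·(-0.2203) + (-3.5)·(-0.7343) = 2.5699.

Step 5 — scale by n: T² = 4 · 2.5699 = 10.2797.

T² ≈ 10.2797


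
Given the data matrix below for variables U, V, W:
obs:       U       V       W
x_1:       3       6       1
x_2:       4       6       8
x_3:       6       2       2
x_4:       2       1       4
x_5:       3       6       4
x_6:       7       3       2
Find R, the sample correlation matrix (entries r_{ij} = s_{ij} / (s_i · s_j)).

Step 1 — column means:
  mean(U) = (3 + 4 + 6 + 2 + 3 + 7) / 6 = 25/6 = 4.1667
  mean(V) = (6 + 6 + 2 + 1 + 6 + 3) / 6 = 24/6 = 4
  mean(W) = (1 + 8 + 2 + 4 + 4 + 2) / 6 = 21/6 = 3.5

Step 2 — sample variances and covariances s[i,j] = (1/(n-1)) · Σ_k (x_{k,i} - mean_i) · (x_{k,j} - mean_j), with n-1 = 5:
  s[U,U] = ((-1.1667)·(-1.1667) + (-0.1667)·(-0.1667) + (1.8333)·(1.8333) + (-2.1667)·(-2.1667) + (-1.1667)·(-1.1667) + (2.8333)·(2.8333)) / 5 = 18.8333/5 = 3.7667
  s[U,V] = ((-1.1667)·(2) + (-0.1667)·(2) + (1.8333)·(-2) + (-2.1667)·(-3) + (-1.1667)·(2) + (2.8333)·(-1)) / 5 = -5/5 = -1
  s[U,W] = ((-1.1667)·(-2.5) + (-0.1667)·(4.5) + (1.8333)·(-1.5) + (-2.1667)·(0.5) + (-1.1667)·(0.5) + (2.8333)·(-1.5)) / 5 = -6.5/5 = -1.3
  s[V,V] = ((2)·(2) + (2)·(2) + (-2)·(-2) + (-3)·(-3) + (2)·(2) + (-1)·(-1)) / 5 = 26/5 = 5.2
  s[V,W] = ((2)·(-2.5) + (2)·(4.5) + (-2)·(-1.5) + (-3)·(0.5) + (2)·(0.5) + (-1)·(-1.5)) / 5 = 8/5 = 1.6
  s[W,W] = ((-2.5)·(-2.5) + (4.5)·(4.5) + (-1.5)·(-1.5) + (0.5)·(0.5) + (0.5)·(0.5) + (-1.5)·(-1.5)) / 5 = 31.5/5 = 6.3
  Sample standard deviations s_i = √(s[i,i]):
  s(U) = √(3.7667) = 1.9408
  s(V) = √(5.2) = 2.2804
  s(W) = √(6.3) = 2.51

Step 3 — r_{ij} = s_{ij} / (s_i · s_j):
  r[U,U] = 1 (diagonal).
  r[U,V] = -1 / (1.9408 · 2.2804) = -1 / 4.4257 = -0.226
  r[U,W] = -1.3 / (1.9408 · 2.51) = -1.3 / 4.8713 = -0.2669
  r[V,V] = 1 (diagonal).
  r[V,W] = 1.6 / (2.2804 · 2.51) = 1.6 / 5.7236 = 0.2795
  r[W,W] = 1 (diagonal).

R is symmetric with unit diagonal. Assembling:

R = [[1, -0.226, -0.2669],
 [-0.226, 1, 0.2795],
 [-0.2669, 0.2795, 1]]


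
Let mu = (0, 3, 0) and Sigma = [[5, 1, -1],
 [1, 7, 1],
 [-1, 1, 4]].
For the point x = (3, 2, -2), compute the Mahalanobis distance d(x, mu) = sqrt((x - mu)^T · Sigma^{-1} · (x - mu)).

Step 1 — centre the observation: (x - mu) = (3, -1, -2).

Step 2 — invert Sigma (cofactor / det for 3×3, or solve directly):
  Sigma^{-1} = [[0.2213, -0.041, 0.0656],
 [-0.041, 0.1557, -0.0492],
 [0.0656, -0.0492, 0.2787]].

Step 3 — form the quadratic (x - mu)^T · Sigma^{-1} · (x - mu):
  Sigma^{-1} · (x - mu) = (0.5738, -0.1803, -0.3115).
  (x - mu)^T · [Sigma^{-1} · (x - mu)] = (3)·(0.5738) + (-1)·(-0.1803) + (-2)·(-0.3115) = 2.5246.

Step 4 — take square root: d = √(2.5246) ≈ 1.5889.

d(x, mu) = √(2.5246) ≈ 1.5889


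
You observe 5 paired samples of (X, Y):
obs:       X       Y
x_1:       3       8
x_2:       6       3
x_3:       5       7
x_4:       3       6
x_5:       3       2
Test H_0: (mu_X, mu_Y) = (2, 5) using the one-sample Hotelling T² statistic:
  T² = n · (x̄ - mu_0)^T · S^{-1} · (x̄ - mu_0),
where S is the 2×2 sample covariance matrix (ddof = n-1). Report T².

Step 1 — sample mean vector:
  mean(X) = (3 + 6 + 5 + 3 + 3) / 5 = 20/5 = 4
  mean(Y) = (8 + 3 + 7 + 6 + 2) / 5 = 26/5 = 5.2
  x̄ = (4, 5.2),  deviation x̄ - mu_0 = (4, 5.2) - (2, 5) = (2, 0.2).

Step 2 — sample covariance matrix, S[i,j] = (1/(n-1)) · Σ_k (x_{k,i} - mean_i) · (x_{k,j} - mean_j), divisor n-1 = 4:
  S[X,X] = ((-1)·(-1) + (2)·(2) + (1)·(1) + (-1)·(-1) + (-1)·(-1)) / 4 = 8/4 = 2
  S[X,Y] = ((-1)·(2.8) + (2)·(-2.2) + (1)·(1.8) + (-1)·(0.8) + (-1)·(-3.2)) / 4 = -3/4 = -0.75
  S[Y,Y] = ((2.8)·(2.8) + (-2.2)·(-2.2) + (1.8)·(1.8) + (0.8)·(0.8) + (-3.2)·(-3.2)) / 4 = 26.8/4 = 6.7
  S = [[2, -0.75],
 [-0.75, 6.7]].

Step 3 — invert S. det(S) = 2·6.7 - (-0.75)² = 12.8375.
  S^{-1} = (1/det) · [[d, -b], [-b, a]] = [[0.5219, 0.0584],
 [0.0584, 0.1558]].

Step 4 — quadratic form (x̄ - mu_0)^T · S^{-1} · (x̄ - mu_0):
  S^{-1} · (x̄ - mu_0) = (1.0555, 0.148),
  (x̄ - mu_0)^T · [...] = (2)·(1.0555) + (0.2)·(0.148) = 2.1406.

Step 5 — scale by n: T² = 5 · 2.1406 = 10.703.

T² ≈ 10.703
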